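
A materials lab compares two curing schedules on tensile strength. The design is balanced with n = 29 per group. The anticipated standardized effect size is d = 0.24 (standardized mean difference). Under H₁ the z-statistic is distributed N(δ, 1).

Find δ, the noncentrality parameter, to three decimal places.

The noncentrality parameter scales effect size by the design's sample-size factor: δ = d·√(n/2) = 0.24 × √(29/2) = 0.9139

δ ≈ 0.914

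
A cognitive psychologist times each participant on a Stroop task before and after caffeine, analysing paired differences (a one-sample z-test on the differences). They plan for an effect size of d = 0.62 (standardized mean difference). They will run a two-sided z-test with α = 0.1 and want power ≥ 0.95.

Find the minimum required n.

For power 0.95 need Φ(δ − z_{0.05}) = 0.95, so δ = z_{0.05} + z_{0.05} = 1.645 + 1.645 = 3.290.
(The Φ(−δ − z_{α/2}) term is vanishingly small for δ > 0 and is dropped in the standard sample-size formula.)
δ = d·√n ⇒ n = (δ/d)² = (3.290 / 0.62)² = 28.15.
Round up to the next whole unit.

n = 29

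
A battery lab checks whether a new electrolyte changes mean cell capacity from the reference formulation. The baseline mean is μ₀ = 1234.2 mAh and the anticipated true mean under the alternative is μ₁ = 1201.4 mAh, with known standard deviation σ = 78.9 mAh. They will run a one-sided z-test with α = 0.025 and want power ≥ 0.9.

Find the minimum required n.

n = 61

Standardized effect: d = |μ₁ − μ₀| / σ = |1201.4 − 1234.2| / 78.9 = 0.4157
For power 0.9 need Φ(δ − z_{0.025}) = 0.9, so δ = z_{0.025} + z_{0.10} = 1.960 + 1.282 = 3.242.
δ = d·√n ⇒ n = (δ/d)² = (3.242 / 0.4157)² = 60.80.
Round up to the next whole unit.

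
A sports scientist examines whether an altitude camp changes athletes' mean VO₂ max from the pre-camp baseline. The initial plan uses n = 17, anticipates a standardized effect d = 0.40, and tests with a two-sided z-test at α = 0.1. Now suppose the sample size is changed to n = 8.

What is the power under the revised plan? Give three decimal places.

With n = 8: δ = d·√n = 0.40 × √8 = 1.1314. Critical value z_{0.05} = 1.645.
Revised power = Φ(δ − 1.645) + Φ(−δ − 1.645) = Φ(-0.513) + Φ(-2.776) = 0.3038 + 0.0027 = 0.3066.

Power ≈ 0.307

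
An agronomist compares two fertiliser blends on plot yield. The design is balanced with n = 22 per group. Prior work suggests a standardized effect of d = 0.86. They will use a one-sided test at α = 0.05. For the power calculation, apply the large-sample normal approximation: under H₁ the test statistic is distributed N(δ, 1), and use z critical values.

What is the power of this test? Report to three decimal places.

Power ≈ 0.886

Noncentrality parameter: δ = d·√(n/2) = 0.86 × √(22/2) = 2.8523
Critical value for a one-sided test at α = 0.05: z_α = 1.645.
Power = Φ(δ − 1.645) = Φ(1.207) = 0.8864.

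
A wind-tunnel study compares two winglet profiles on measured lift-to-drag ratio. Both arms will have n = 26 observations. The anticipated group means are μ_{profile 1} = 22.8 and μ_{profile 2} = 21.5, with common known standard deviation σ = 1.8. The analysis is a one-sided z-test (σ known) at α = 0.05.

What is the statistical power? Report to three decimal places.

Power ≈ 0.831

Standardized effect: d = |μ_{profile 1} − μ_{profile 2}| / σ = |22.8 − 21.5| / 1.8 = 0.7222
Noncentrality parameter: δ = d·√(n/2) = 0.7222 × √(26/2) = 2.6040
Critical value for a one-sided test at α = 0.05: z_α = 1.645.
Power = Φ(δ − 1.645) = Φ(0.959) = 0.8313.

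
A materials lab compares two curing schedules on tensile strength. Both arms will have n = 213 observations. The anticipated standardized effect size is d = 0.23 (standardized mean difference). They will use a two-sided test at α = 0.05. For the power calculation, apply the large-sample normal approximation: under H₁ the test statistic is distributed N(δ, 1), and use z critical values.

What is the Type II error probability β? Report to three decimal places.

β ≈ 0.340

Noncentrality parameter: δ = d·√(n/2) = 0.23 × √(213/2) = 2.3736
Critical value for a two-sided test at α = 0.05: z_{α/2} = 1.960.
Power = Φ(δ − 1.960) + Φ(−δ − 1.960) = Φ(0.414) + Φ(-4.334) = 0.6604 + 0.0000 = 0.6604.
Type II error: β = 1 − power = 1 − 0.6604 = 0.3396.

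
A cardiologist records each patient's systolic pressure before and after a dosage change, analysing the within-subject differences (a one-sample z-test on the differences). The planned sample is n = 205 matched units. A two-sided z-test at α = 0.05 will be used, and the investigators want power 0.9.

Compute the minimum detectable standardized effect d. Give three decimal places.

d ≈ 0.226

Required noncentrality: δ = z_{0.025} + z_{0.10} = 1.960 + 1.282 = 3.242.
(The second rejection-region term Φ(−δ − z_{α/2}) is negligible and dropped.)
δ = d·√n ⇒ d = δ/√n = 3.242/√205 = 0.2264.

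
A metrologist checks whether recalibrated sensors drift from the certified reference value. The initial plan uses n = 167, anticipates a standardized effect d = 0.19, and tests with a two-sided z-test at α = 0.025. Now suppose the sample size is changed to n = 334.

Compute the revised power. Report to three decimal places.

With n = 334: δ = d·√n = 0.19 × √334 = 3.4724. Critical value z_{0.0125} = 2.241.
Revised power = Φ(δ − 2.241) + Φ(−δ − 2.241) = Φ(1.231) + Φ(-5.714) = 0.8908 + 0.0000 = 0.8908.

Power ≈ 0.891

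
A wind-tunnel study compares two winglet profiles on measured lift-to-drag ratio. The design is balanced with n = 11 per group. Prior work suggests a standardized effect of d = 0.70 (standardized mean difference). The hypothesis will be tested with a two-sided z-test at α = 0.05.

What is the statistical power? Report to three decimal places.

Noncentrality parameter: δ = d·√(n/2) = 0.70 × √(11/2) = 1.6416
Two-sided α = 0.05 → critical value z_{0.025} = 1.960.
Power = Φ(δ − 1.960) + Φ(−δ − 1.960) = Φ(-0.318) + Φ(-3.602) = 0.3751 + 0.0002 = 0.3753.

Power ≈ 0.375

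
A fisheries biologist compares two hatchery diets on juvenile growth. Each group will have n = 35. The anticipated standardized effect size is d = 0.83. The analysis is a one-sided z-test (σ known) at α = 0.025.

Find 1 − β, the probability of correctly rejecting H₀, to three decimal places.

Power ≈ 0.935

Noncentrality parameter: δ = d·√(n/2) = 0.83 × √(35/2) = 3.4721
Critical value for a one-sided test at α = 0.025: z_α = 1.960.
Power = P(Z > 1.960 − δ) = Φ(1.512) = 0.9348.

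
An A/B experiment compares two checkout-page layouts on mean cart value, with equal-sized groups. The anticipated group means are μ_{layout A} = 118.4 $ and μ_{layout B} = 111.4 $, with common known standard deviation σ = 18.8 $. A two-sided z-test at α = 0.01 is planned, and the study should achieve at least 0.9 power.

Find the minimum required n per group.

n = 215 per group

Standardized effect: d = |μ_{layout A} − μ_{layout B}| / σ = |118.4 − 111.4| / 18.8 = 0.3723
Set Φ(δ − 2.576) = 0.9; then δ − 2.576 = Φ⁻¹(0.9) = 1.282, giving δ = 3.857.
(Ignoring the negligible lower-tail rejection probability gives the usual closed-form inversion.)
δ = d·√(n/2) ⇒ n = 2(δ/d)² = 2 × (3.857 / 0.3723)² = 214.65.
Round up to the next whole unit.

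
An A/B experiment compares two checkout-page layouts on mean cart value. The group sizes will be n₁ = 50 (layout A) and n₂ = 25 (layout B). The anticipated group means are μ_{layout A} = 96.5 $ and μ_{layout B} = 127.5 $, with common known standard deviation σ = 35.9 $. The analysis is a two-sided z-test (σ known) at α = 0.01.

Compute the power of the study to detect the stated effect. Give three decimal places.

Power ≈ 0.829

Standardized effect: d = |μ_{layout A} − μ_{layout B}| / σ = |96.5 − 127.5| / 35.9 = 0.8635
Noncentrality parameter: δ = d / √(1/n₁ + 1/n₂) = 0.8635 / √(1/50 + 1/25) = 3.5253
Two-sided α = 0.01 → critical value z_{0.005} = 2.576.
Power = Φ(δ − 2.576) + Φ(−δ − 2.576) = Φ(0.949) + Φ(-6.101) = 0.8288 + 0.0000 = 0.8288.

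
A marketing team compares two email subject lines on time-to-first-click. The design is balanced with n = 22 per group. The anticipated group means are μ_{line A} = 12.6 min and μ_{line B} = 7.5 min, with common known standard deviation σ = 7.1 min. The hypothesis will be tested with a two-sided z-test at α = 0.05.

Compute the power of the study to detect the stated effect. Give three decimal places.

Standardized effect: d = |μ_{line A} − μ_{line B}| / σ = |12.6 − 7.5| / 7.1 = 0.7183
Noncentrality parameter: δ = d·√(n/2) = 0.7183 × √(22/2) = 2.3824
Two-sided α = 0.05 → critical value z_{0.025} = 1.960.
Power = Φ(δ − 1.960) + Φ(−δ − 1.960) = Φ(0.422) + Φ(-4.342) = 0.6636 + 0.0000 = 0.6636.

Power ≈ 0.664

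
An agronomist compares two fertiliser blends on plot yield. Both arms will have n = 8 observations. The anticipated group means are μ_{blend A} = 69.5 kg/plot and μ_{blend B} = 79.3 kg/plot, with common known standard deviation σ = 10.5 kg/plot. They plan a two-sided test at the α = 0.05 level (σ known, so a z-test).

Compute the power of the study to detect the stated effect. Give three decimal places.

Standardized effect: d = |μ_{blend A} − μ_{blend B}| / σ = |69.5 − 79.3| / 10.5 = 0.9333
Noncentrality parameter: δ = d·√(n/2) = 0.9333 × √(8/2) = 1.8667
Critical value for a two-sided test at α = 0.05: z_{α/2} = 1.960.
Power = Φ(δ − 1.960) + Φ(−δ − 1.960) = Φ(-0.093) + Φ(-3.827) = 0.4628 + 0.0001 = 0.4629.

Power ≈ 0.463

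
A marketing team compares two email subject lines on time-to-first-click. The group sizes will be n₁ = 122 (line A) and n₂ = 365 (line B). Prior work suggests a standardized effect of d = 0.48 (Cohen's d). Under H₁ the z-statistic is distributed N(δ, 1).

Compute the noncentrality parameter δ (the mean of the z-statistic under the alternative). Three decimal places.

δ ≈ 4.590

The noncentrality parameter scales effect size by the design's sample-size factor: δ = d / √(1/n₁ + 1/n₂) = 0.48 / √(1/122 + 1/365) = 4.5899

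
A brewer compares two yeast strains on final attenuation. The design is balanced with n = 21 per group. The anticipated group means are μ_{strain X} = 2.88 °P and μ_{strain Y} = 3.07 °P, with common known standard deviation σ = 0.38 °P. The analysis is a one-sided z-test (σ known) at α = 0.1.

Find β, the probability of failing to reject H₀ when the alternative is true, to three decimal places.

β ≈ 0.367

Standardized effect: d = |μ_{strain X} − μ_{strain Y}| / σ = |2.88 − 3.07| / 0.38 = 0.5000
Noncentrality parameter: δ = d·√(n/2) = 0.5000 × √(21/2) = 1.6202
Critical value for a one-sided test at α = 0.1: z_α = 1.282.
Power = P(Z > 1.282 − δ) = Φ(0.339) = 0.6326.
Type II error: β = 1 − power = 1 − 0.6326 = 0.3674.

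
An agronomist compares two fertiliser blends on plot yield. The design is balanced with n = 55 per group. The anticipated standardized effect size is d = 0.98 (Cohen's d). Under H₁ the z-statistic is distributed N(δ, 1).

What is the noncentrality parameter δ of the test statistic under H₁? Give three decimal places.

δ = d·√(n/2) = 0.98 × √(55/2) = 5.1392

δ ≈ 5.139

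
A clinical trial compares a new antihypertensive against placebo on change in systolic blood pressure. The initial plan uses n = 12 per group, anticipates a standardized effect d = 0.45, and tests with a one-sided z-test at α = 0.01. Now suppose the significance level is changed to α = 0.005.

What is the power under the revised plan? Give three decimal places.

Power ≈ 0.070

δ = d·√(n/2) = 0.45 × √(12/2) = 1.1023 (unchanged). New critical value: z_{0.005} = 2.576.
Revised power = Φ(δ − 2.576) = Φ(-1.474) = 0.0703.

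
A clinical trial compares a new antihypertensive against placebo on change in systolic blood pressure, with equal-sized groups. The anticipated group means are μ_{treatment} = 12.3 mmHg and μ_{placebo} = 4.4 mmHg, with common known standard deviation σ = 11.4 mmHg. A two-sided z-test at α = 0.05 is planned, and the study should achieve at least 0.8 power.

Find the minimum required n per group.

Standardized effect: d = |μ_{treatment} − μ_{placebo}| / σ = |12.3 − 4.4| / 11.4 = 0.6930
Set Φ(δ − 1.960) = 0.8; then δ − 1.960 = Φ⁻¹(0.8) = 0.842, giving δ = 2.802.
(The Φ(−δ − z_{α/2}) term is vanishingly small for δ > 0 and is dropped in the standard sample-size formula.)
δ = d·√(n/2) ⇒ n = 2(δ/d)² = 2 × (2.802 / 0.6930)² = 32.69.
Rounding up, n = 33 per group.

n = 33 per group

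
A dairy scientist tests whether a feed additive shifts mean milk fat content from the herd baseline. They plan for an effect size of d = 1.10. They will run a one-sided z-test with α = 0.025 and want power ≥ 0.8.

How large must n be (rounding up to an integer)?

n = 7

Set Φ(δ − 1.960) = 0.8; then δ − 1.960 = Φ⁻¹(0.8) = 0.842, giving δ = 2.802.
δ = d·√n ⇒ n = (δ/d)² = (2.802 / 1.10)² = 6.49.
Round up to the next whole unit.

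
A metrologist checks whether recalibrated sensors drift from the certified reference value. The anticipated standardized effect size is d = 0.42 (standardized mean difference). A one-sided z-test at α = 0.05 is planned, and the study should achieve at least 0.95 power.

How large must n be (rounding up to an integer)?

For power 0.95 need Φ(δ − z_{0.05}) = 0.95, so δ = z_{0.05} + z_{0.05} = 1.645 + 1.645 = 3.290.
δ = d·√n ⇒ n = (δ/d)² = (3.290 / 0.42)² = 61.35.
Round up to the next whole unit.

n = 62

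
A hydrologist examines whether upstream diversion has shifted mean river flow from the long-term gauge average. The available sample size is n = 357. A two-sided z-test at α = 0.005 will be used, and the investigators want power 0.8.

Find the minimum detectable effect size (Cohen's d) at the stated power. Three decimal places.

d ≈ 0.193

Required noncentrality: δ = z_{0.0025} + z_{0.20} = 2.807 + 0.842 = 3.649.
(The second rejection-region term Φ(−δ − z_{α/2}) is negligible and dropped.)
δ = d·√n ⇒ d = δ/√n = 3.649/√357 = 0.1931.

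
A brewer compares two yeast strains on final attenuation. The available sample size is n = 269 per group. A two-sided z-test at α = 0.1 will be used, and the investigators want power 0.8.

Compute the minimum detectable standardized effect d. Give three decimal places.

d ≈ 0.214

Need Φ(δ − 1.645) = 0.8, so δ = 1.645 + 0.842 = 2.486.
(The second rejection-region term Φ(−δ − z_{α/2}) is negligible and dropped.)
δ = d·√(n/2) ⇒ d = δ/√(n/2) = 2.486/√(269/2) = 0.2144.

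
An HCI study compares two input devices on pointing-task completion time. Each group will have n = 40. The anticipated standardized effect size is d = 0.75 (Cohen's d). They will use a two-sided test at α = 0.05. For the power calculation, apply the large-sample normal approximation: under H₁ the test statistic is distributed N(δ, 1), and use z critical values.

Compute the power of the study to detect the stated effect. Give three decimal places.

Noncentrality parameter: δ = d·√(n/2) = 0.75 × √(40/2) = 3.3541
Critical value for a two-sided test at α = 0.05: z_{α/2} = 1.960.
Power = Φ(δ − 1.960) + Φ(−δ − 1.960) = Φ(1.394) + Φ(-5.314) = 0.9184 + 0.0000 = 0.9184.

Power ≈ 0.918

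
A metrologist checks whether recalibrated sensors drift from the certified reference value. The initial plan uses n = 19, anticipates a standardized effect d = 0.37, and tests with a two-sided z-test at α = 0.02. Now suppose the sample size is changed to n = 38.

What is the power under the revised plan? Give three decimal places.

With n = 38: δ = d·√n = 0.37 × √38 = 2.2808. Critical value z_{0.01} = 2.326.
Revised power = Φ(δ − 2.326) + Φ(−δ − 2.326) = Φ(-0.046) + Φ(-4.607) = 0.4818 + 0.0000 = 0.4819.

Power ≈ 0.482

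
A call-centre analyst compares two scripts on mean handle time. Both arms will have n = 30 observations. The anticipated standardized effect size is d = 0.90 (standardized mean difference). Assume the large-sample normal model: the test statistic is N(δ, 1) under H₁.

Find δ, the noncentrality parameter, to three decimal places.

The noncentrality parameter scales effect size by the design's sample-size factor: δ = d·√(n/2) = 0.90 × √(30/2) = 3.4857

δ ≈ 3.486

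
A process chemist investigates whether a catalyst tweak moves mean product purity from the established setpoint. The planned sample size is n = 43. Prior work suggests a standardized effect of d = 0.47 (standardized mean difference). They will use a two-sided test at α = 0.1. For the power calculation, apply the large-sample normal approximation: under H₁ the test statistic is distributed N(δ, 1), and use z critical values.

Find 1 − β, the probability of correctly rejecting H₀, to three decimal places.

Noncentrality parameter: δ = d·√n = 0.47 × √43 = 3.0820
Two-sided α = 0.1 → critical value z_{0.05} = 1.645.
Power = Φ(δ − 1.645) + Φ(−δ − 1.645) = Φ(1.437) + Φ(-4.727) = 0.9247 + 0.0000 = 0.9247.

Power ≈ 0.925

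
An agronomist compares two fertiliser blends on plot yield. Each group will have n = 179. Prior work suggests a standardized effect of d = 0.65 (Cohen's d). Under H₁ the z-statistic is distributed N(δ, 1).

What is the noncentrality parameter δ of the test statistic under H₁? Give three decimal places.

The noncentrality parameter scales effect size by the design's sample-size factor: δ = d·√(n/2) = 0.65 × √(179/2) = 6.1493

δ ≈ 6.149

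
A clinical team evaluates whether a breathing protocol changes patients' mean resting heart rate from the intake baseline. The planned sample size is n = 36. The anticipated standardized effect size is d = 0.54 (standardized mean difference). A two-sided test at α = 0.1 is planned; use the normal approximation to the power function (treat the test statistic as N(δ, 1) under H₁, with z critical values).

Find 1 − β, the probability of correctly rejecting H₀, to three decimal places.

Noncentrality parameter: δ = d·√n = 0.54 × √36 = 3.2400
Two-sided α = 0.1 → critical value z_{0.05} = 1.645.
Power = Φ(δ − 1.645) + Φ(−δ − 1.645) = Φ(1.595) + Φ(-4.885) = 0.9447 + 0.0000 = 0.9447.

Power ≈ 0.945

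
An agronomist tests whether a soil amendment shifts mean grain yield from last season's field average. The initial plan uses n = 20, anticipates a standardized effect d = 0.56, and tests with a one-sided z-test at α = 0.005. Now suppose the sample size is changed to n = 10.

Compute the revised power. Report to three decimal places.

Power ≈ 0.210

With n = 10: δ = d·√n = 0.56 × √10 = 1.7709. Critical value z_{0.005} = 2.576.
Revised power = Φ(δ − 2.576) = Φ(-0.805) = 0.2104.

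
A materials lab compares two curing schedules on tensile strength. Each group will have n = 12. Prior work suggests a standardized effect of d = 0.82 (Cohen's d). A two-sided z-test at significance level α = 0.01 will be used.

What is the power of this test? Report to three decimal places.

Noncentrality parameter: δ = d·√(n/2) = 0.82 × √(12/2) = 2.0086
Critical value for a two-sided test at α = 0.01: z_{α/2} = 2.576.
Power = Φ(δ − 2.576) + Φ(−δ − 2.576) = Φ(-0.567) + Φ(-4.584) = 0.2853 + 0.0000 = 0.2853.

Power ≈ 0.285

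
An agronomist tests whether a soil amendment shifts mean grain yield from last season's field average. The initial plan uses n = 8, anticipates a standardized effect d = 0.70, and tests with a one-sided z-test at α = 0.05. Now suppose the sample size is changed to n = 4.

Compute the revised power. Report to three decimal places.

Power ≈ 0.403

With n = 4: δ = d·√n = 0.70 × √4 = 1.4000. Critical value z_{0.05} = 1.645.
Revised power = Φ(δ − 1.645) = Φ(-0.245) = 0.4033.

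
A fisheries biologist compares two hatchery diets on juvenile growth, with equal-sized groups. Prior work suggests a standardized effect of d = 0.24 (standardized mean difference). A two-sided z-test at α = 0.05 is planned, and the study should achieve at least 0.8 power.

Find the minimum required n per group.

For power 0.8 need Φ(δ − z_{0.025}) = 0.8, so δ = z_{0.025} + z_{0.20} = 1.960 + 0.842 = 2.802.
(The Φ(−δ − z_{α/2}) term is vanishingly small for δ > 0 and is dropped in the standard sample-size formula.)
δ = d·√(n/2) ⇒ n = 2(δ/d)² = 2 × (2.802 / 0.24)² = 272.53.
Round up to the next whole unit.

n = 273 per group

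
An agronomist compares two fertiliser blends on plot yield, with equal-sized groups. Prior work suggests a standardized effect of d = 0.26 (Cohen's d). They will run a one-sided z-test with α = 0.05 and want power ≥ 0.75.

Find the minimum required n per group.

For power 0.75 need Φ(δ − z_{0.05}) = 0.75, so δ = z_{0.05} + z_{0.25} = 1.645 + 0.674 = 2.319.
δ = d·√(n/2) ⇒ n = 2(δ/d)² = 2 × (2.319 / 0.26)² = 159.15.
Round up to the next whole unit.

n = 160 per group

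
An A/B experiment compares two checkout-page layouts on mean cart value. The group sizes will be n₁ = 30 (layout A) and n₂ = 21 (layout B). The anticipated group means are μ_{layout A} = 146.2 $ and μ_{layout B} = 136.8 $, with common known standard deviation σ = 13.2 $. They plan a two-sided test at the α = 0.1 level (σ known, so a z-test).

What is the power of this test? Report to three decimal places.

Standardized effect: d = |μ_{layout A} − μ_{layout B}| / σ = |146.2 − 136.8| / 13.2 = 0.7121
Noncentrality parameter: δ = d / √(1/n₁ + 1/n₂) = 0.7121 / √(1/30 + 1/21) = 2.5029
Two-sided α = 0.1 → critical value z_{0.05} = 1.645.
Power = Φ(δ − 1.645) + Φ(−δ − 1.645) = Φ(0.858) + Φ(-4.148) = 0.8046 + 0.0000 = 0.8046.

Power ≈ 0.805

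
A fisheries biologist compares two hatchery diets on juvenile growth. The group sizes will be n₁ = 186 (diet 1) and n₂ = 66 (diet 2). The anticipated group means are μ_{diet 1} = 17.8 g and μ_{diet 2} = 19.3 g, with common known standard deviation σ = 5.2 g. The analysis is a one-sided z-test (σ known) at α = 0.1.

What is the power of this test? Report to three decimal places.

Standardized effect: d = |μ_{diet 1} − μ_{diet 2}| / σ = |17.8 − 19.3| / 5.2 = 0.2885
Noncentrality parameter: δ = d / √(1/n₁ + 1/n₂) = 0.2885 / √(1/186 + 1/66) = 2.0133
One-sided α = 0.1 → critical value z_{0.1} = 1.282.
Power = P(Z > 1.282 − δ) = Φ(0.732) = 0.7678.

Power ≈ 0.768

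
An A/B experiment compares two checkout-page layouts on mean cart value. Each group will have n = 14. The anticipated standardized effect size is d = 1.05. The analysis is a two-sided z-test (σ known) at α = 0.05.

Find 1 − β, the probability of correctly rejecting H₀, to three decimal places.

Noncentrality parameter: δ = d·√(n/2) = 1.05 × √(14/2) = 2.7780
Two-sided α = 0.05 → critical value z_{0.025} = 1.960.
Power = Φ(δ − 1.960) + Φ(−δ − 1.960) = Φ(0.818) + Φ(-4.738) = 0.7933 + 0.0000 = 0.7933.

Power ≈ 0.793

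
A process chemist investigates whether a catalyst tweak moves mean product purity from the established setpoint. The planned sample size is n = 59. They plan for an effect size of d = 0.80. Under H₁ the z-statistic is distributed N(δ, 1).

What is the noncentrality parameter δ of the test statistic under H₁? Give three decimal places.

δ ≈ 6.145

δ = d·√n = 0.80 × √59 = 6.1449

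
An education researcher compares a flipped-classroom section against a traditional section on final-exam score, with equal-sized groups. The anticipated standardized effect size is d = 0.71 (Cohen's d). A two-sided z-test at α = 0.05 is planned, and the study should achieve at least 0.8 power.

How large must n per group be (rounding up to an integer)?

Set Φ(δ − 1.960) = 0.8; then δ − 1.960 = Φ⁻¹(0.8) = 0.842, giving δ = 2.802.
(For δ > 0 the lower-tail rejection region contributes negligibly to power, so the one-term inversion is standard.)
δ = d·√(n/2) ⇒ n = 2(δ/d)² = 2 × (2.802 / 0.71)² = 31.14.
Round up to the next whole unit.

n = 32 per group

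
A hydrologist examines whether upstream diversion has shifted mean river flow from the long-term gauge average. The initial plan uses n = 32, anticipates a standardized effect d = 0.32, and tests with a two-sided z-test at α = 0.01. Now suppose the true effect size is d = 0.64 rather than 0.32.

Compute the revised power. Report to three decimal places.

Power ≈ 0.852

With d = 0.64: δ = d·√n = 0.64 × √32 = 3.6204. Critical value z_{0.005} = 2.576.
Revised power = Φ(δ − 2.576) + Φ(−δ − 2.576) = Φ(1.045) + Φ(-6.196) = 0.8519 + 0.0000 = 0.8519.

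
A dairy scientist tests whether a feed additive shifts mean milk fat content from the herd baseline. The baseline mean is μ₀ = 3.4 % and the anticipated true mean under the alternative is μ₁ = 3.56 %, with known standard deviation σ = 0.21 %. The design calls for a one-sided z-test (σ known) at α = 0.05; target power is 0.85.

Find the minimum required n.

Standardized effect: d = |μ₁ − μ₀| / σ = |3.56 − 3.4| / 0.21 = 0.7619
Set Φ(δ − 1.645) = 0.85; then δ − 1.645 = Φ⁻¹(0.85) = 1.036, giving δ = 2.681.
δ = d·√n ⇒ n = (δ/d)² = (2.681 / 0.7619)² = 12.38.
Round up to the next whole unit.

n = 13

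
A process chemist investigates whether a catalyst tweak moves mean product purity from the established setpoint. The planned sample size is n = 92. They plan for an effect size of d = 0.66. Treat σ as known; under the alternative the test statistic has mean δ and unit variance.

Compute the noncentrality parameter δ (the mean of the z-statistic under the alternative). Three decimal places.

δ = d·√n = 0.66 × √92 = 6.3305

δ ≈ 6.330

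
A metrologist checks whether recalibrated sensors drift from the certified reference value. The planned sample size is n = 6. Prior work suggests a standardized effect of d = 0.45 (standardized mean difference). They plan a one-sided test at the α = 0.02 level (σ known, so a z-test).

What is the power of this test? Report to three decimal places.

Noncentrality parameter: δ = d·√n = 0.45 × √6 = 1.1023
One-sided α = 0.02 → critical value z_{0.02} = 2.054.
Power = Φ(δ − 2.054) = Φ(-0.951) = 0.1707.

Power ≈ 0.171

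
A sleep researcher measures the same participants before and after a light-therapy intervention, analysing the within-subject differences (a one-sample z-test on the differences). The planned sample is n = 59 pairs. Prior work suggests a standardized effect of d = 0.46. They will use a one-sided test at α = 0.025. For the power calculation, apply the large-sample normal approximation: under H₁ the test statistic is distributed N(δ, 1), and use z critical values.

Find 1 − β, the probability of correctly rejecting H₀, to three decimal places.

Power ≈ 0.942

Noncentrality parameter: λ = d·√n = 0.46 × √59 = 3.5333
One-sided α = 0.025 → critical value z_{0.025} = 1.960.
Power = Φ(λ − 1.960) = Φ(1.573) = 0.9422.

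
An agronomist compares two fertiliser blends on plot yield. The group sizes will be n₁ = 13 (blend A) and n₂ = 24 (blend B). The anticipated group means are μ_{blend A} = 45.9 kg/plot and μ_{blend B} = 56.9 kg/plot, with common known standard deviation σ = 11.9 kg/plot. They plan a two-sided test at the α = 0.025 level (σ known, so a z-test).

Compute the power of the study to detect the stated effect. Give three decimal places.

Power ≈ 0.671

Standardized effect: d = |μ_{blend A} − μ_{blend B}| / σ = |45.9 − 56.9| / 11.9 = 0.9244
Noncentrality parameter: δ = d / √(1/n₁ + 1/n₂) = 0.9244 / √(1/13 + 1/24) = 2.6842
Two-sided α = 0.025 → critical value z_{0.0125} = 2.241.
Power = Φ(δ − 2.241) + Φ(−δ − 2.241) = Φ(0.443) + Φ(-4.926) = 0.6711 + 0.0000 = 0.6711.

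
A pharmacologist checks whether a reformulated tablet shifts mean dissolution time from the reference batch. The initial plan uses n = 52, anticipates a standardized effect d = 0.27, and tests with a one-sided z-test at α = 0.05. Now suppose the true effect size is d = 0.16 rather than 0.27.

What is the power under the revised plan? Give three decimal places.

With d = 0.16: δ = d·√n = 0.16 × √52 = 1.1538. Critical value z_{0.05} = 1.645.
Revised power = Φ(δ − 1.645) = Φ(-0.491) = 0.3117.

Power ≈ 0.312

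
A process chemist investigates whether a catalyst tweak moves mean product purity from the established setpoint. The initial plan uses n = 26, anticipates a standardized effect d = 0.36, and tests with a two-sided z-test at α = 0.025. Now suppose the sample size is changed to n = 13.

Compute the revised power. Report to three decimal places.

Power ≈ 0.173

With n = 13: δ = d·√n = 0.36 × √13 = 1.2980. Critical value z_{0.0125} = 2.241.
Revised power = Φ(δ − 2.241) + Φ(−δ − 2.241) = Φ(-0.943) + Φ(-3.539) = 0.1727 + 0.0002 = 0.1729.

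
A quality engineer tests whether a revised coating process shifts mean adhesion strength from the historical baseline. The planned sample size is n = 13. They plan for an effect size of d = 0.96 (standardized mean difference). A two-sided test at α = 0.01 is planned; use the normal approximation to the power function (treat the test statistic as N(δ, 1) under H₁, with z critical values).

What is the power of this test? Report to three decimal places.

Noncentrality parameter: δ = d·√n = 0.96 × √13 = 3.4613
Critical value for a two-sided test at α = 0.01: z_{α/2} = 2.576.
Power = Φ(δ − 2.576) + Φ(−δ − 2.576) = Φ(0.885) + Φ(-6.037) = 0.8121 + 0.0000 = 0.8121.

Power ≈ 0.812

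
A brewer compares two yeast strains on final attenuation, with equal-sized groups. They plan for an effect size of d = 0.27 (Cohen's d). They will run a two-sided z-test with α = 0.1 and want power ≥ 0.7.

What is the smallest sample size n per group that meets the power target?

n = 130 per group

Set Φ(δ − 1.645) = 0.7; then δ − 1.645 = Φ⁻¹(0.7) = 0.524, giving δ = 2.169.
(For δ > 0 the lower-tail rejection region contributes negligibly to power, so the one-term inversion is standard.)
δ = d·√(n/2) ⇒ n = 2(δ/d)² = 2 × (2.169 / 0.27)² = 129.10.
Round up to the next whole unit.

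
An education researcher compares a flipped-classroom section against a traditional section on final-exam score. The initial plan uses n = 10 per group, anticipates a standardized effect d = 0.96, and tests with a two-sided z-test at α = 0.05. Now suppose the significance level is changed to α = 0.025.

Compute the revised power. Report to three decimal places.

δ = d·√(n/2) = 0.96 × √(10/2) = 2.1466 (unchanged). New critical value: z_{0.0125} = 2.241.
Revised power = Φ(δ − 2.241) + Φ(−δ − 2.241) = Φ(-0.095) + Φ(-4.388) = 0.4622 + 0.0000 = 0.4623.

Power ≈ 0.462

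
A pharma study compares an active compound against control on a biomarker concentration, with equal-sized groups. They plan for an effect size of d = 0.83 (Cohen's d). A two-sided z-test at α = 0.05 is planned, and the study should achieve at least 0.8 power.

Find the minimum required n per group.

For power 0.8 need Φ(δ − z_{0.025}) = 0.8, so δ = z_{0.025} + z_{0.20} = 1.960 + 0.842 = 2.802.
(Ignoring the negligible lower-tail rejection probability gives the usual closed-form inversion.)
δ = d·√(n/2) ⇒ n = 2(δ/d)² = 2 × (2.802 / 0.83)² = 22.79.
Round up to the next whole unit.

n = 23 per group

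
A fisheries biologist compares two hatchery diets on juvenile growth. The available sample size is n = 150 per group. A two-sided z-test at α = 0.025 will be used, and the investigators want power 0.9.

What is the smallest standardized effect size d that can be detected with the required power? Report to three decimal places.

d ≈ 0.407

Required noncentrality: δ = z_{0.0125} + z_{0.10} = 2.241 + 1.282 = 3.523.
(The second rejection-region term Φ(−δ − z_{α/2}) is negligible and dropped.)
δ = d·√(n/2) ⇒ d = δ/√(n/2) = 3.523/√(150/2) = 0.4068.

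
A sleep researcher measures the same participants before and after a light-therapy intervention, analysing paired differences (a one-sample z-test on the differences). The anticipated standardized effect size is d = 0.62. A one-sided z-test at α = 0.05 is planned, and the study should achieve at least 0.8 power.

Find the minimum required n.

Set Φ(δ − 1.645) = 0.8; then δ − 1.645 = Φ⁻¹(0.8) = 0.842, giving δ = 2.486.
δ = d·√n ⇒ n = (δ/d)² = (2.486 / 0.62)² = 16.08.
Rounding up, n = 17.

n = 17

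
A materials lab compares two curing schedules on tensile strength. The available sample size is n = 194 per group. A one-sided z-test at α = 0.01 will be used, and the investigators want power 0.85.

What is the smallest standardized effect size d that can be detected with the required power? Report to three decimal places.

d ≈ 0.341

Need Φ(δ − 2.326) = 0.85, so δ = 2.326 + 1.036 = 3.363.
δ = d·√(n/2) ⇒ d = δ/√(n/2) = 3.363/√(194/2) = 0.3414.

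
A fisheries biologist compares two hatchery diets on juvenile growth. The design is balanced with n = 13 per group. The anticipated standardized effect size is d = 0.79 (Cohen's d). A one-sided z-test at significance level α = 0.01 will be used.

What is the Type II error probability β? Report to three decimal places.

β ≈ 0.623

Noncentrality parameter: δ = d·√(n/2) = 0.79 × √(13/2) = 2.0141
Critical value for a one-sided test at α = 0.01: z_α = 2.326.
Power = Φ(δ − 2.326) = Φ(-0.312) = 0.3774.
Type II error: β = 1 − power = 1 − 0.3774 = 0.6226.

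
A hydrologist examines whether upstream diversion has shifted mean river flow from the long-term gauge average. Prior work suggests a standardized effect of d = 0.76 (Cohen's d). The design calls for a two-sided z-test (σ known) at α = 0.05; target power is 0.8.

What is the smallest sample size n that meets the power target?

For power 0.8 need Φ(δ − z_{0.025}) = 0.8, so δ = z_{0.025} + z_{0.20} = 1.960 + 0.842 = 2.802.
(Ignoring the negligible lower-tail rejection probability gives the usual closed-form inversion.)
δ = d·√n ⇒ n = (δ/d)² = (2.802 / 0.76)² = 13.59.
Rounding up, n = 14.

n = 14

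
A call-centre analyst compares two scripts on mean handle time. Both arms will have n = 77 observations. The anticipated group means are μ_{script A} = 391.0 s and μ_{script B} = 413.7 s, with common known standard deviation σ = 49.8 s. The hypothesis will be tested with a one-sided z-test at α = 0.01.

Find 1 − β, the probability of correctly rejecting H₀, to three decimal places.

Standardized effect: d = |μ_{script A} − μ_{script B}| / σ = |391.0 − 413.7| / 49.8 = 0.4558
Noncentrality parameter: δ = d·√(n/2) = 0.4558 × √(77/2) = 2.8283
Critical value for a one-sided test at α = 0.01: z_α = 2.326.
Power = Φ(δ − 2.326) = Φ(0.502) = 0.6922.

Power ≈ 0.692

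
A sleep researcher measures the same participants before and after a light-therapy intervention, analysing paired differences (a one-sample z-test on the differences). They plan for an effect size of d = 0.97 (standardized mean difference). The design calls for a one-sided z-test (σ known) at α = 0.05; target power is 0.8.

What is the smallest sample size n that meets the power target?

Set Φ(δ − 1.645) = 0.8; then δ − 1.645 = Φ⁻¹(0.8) = 0.842, giving δ = 2.486.
δ = d·√n ⇒ n = (δ/d)² = (2.486 / 0.97)² = 6.57.
Round up to the next whole unit.

n = 7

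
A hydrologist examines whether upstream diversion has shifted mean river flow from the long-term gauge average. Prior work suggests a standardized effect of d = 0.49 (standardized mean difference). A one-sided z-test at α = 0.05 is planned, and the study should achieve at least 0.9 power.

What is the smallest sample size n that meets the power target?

Set Φ(δ − 1.645) = 0.9; then δ − 1.645 = Φ⁻¹(0.9) = 1.282, giving δ = 2.926.
δ = d·√n ⇒ n = (δ/d)² = (2.926 / 0.49)² = 35.67.
Round up to the next whole unit.

n = 36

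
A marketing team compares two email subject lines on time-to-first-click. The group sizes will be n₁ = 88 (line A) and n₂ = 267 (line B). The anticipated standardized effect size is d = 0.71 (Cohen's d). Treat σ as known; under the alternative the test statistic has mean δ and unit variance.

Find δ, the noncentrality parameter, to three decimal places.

δ = d / √(1/n₁ + 1/n₂) = 0.71 / √(1/88 + 1/267) = 5.7762

δ ≈ 5.776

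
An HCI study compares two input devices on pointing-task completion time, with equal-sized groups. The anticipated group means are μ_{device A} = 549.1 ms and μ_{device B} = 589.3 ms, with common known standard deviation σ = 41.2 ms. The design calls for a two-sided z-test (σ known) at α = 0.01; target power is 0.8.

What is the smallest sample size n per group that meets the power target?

Standardized effect: d = |μ_{device A} − μ_{device B}| / σ = |549.1 − 589.3| / 41.2 = 0.9757
Set Φ(δ − 2.576) = 0.8; then δ − 2.576 = Φ⁻¹(0.8) = 0.842, giving δ = 3.417.
(For δ > 0 the lower-tail rejection region contributes negligibly to power, so the one-term inversion is standard.)
δ = d·√(n/2) ⇒ n = 2(δ/d)² = 2 × (3.417 / 0.9757)² = 24.53.
Round up to the next whole unit.

n = 25 per group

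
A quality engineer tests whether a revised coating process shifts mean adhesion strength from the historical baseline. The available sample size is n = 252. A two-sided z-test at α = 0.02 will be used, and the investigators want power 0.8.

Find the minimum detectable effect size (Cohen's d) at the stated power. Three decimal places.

Need Φ(δ − 2.326) = 0.8, so δ = 2.326 + 0.842 = 3.168.
(The second rejection-region term Φ(−δ − z_{α/2}) is negligible and dropped.)
δ = d·√n ⇒ d = δ/√n = 3.168/√252 = 0.1996.

d ≈ 0.200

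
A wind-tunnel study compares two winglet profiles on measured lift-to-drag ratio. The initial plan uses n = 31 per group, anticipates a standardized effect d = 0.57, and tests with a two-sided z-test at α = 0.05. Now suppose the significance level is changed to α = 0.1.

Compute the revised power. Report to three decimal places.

Power ≈ 0.726

δ = d·√(n/2) = 0.57 × √(31/2) = 2.2441 (unchanged). New critical value: z_{0.05} = 1.645.
Revised power = Φ(δ − 1.645) + Φ(−δ − 1.645) = Φ(0.599) + Φ(-3.889) = 0.7255 + 0.0001 = 0.7255.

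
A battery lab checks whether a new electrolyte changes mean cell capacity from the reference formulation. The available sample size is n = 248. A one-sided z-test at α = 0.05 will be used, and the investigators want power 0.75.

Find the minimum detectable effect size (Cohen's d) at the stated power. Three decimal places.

Required noncentrality: δ = z_{0.05} + z_{0.25} = 1.645 + 0.674 = 2.319.
δ = d·√n ⇒ d = δ/√n = 2.319/√248 = 0.1473.

d ≈ 0.147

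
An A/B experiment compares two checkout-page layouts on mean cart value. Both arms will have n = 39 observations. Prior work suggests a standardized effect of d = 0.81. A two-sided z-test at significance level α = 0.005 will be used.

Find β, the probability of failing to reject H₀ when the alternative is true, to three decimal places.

Noncentrality parameter: λ = d·√(n/2) = 0.81 × √(39/2) = 3.5769
Two-sided α = 0.005 → critical value z_{0.0025} = 2.807.
Power = Φ(λ − 2.807) + Φ(−λ − 2.807) = Φ(0.770) + Φ(-6.384) = 0.7793 + 0.0000 = 0.7793.
Type II error: β = 1 − power = 1 − 0.7793 = 0.2207.

β ≈ 0.221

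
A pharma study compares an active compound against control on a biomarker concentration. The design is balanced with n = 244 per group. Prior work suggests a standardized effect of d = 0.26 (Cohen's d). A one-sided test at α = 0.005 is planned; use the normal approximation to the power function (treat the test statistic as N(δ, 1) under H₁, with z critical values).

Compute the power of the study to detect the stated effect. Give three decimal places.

Noncentrality parameter: δ = d·√(n/2) = 0.26 × √(244/2) = 2.8718
One-sided α = 0.005 → critical value z_{0.005} = 2.576.
Power = Φ(δ − 2.576) = Φ(0.296) = 0.6164.

Power ≈ 0.616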